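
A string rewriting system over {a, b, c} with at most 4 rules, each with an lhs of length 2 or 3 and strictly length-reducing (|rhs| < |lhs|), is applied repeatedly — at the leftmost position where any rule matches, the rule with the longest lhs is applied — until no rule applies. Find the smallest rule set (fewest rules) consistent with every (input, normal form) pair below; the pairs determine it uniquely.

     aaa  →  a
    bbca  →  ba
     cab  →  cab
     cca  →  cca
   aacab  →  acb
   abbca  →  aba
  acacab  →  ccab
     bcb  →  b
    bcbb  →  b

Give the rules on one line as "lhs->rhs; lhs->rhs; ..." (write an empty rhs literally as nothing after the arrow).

  | aaa => a
  | bbca => bca => ba
  | cab
  | cca

aaa->a; aca->c; bb->b; bc->b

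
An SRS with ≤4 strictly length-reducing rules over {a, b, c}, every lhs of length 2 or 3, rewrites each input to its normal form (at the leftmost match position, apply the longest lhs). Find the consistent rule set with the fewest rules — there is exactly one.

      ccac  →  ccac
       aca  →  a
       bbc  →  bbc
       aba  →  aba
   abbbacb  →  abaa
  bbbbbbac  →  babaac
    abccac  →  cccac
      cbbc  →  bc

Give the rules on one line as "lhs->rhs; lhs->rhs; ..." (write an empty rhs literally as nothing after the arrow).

abc->cc; aca->a; bbb->ba; cb->

  | ccac
  | aca => a
  | bbc
  | aba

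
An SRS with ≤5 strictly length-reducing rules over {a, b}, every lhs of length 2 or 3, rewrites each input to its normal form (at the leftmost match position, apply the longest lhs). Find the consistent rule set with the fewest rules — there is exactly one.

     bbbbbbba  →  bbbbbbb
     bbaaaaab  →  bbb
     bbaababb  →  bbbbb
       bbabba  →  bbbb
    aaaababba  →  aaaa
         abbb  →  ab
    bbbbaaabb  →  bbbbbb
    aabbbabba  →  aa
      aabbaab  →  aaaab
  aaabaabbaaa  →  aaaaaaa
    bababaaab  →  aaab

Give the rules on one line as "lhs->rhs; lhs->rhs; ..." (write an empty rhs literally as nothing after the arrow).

  | bbbbbbba => bbbbbbb
  | bbaaaaab => bbaaaab => bbaaab => bbaab => bbab => bbb
  | bbaababb => bbababb => bbbabb => bbbbb
  | bbabba => bbbba => bbbb

abb->a; ba->; bab->; bba->bb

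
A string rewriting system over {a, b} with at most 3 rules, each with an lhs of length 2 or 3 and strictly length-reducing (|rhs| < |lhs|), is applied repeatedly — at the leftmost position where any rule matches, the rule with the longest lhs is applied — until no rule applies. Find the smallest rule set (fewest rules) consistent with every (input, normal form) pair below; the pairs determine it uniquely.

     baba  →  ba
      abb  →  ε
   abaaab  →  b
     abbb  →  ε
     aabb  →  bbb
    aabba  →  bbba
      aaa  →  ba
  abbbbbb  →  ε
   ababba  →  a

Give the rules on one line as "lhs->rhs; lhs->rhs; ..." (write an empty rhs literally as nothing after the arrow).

aa->b; ab->; abb->ab

  | baba => ba
  | abb => ab => ε
  | abaaab => aaab => bab => b
  | abbb => abb => ab => ε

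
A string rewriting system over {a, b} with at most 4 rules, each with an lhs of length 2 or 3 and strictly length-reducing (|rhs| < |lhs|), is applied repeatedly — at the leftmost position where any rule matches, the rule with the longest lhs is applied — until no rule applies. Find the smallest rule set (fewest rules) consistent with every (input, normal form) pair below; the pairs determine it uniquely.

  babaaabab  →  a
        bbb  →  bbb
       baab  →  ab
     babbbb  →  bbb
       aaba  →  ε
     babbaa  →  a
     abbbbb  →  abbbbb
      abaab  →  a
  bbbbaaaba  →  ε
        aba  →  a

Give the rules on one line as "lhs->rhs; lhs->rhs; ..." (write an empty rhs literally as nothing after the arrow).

aa->; aab->a; ba->; bab->

  | babaaabab => aaabab => abab => a
  | bbb
  | baab => ab
  | babbbb => bbb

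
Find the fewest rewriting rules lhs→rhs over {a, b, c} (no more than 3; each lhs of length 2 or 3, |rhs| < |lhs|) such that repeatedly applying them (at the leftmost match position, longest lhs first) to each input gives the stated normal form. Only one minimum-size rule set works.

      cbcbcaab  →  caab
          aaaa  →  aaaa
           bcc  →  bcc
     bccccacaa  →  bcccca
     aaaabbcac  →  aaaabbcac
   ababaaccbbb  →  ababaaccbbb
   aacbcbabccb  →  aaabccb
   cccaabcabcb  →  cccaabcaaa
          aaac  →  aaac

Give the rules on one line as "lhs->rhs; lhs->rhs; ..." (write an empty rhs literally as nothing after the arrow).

  | cbcbcaab => caacaab => caab
  | aaaa
  | bcc
  | bccccacaa => bcccca

aca->; bcb->aa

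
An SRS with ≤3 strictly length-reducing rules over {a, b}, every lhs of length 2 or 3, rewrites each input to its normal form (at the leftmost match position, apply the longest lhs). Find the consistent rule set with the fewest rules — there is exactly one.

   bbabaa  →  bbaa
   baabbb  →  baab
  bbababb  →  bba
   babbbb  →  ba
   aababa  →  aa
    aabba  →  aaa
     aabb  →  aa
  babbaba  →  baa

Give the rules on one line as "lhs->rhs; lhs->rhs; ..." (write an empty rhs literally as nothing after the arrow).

aba->a; abb->a

  | bbabaa => bbaa
  | baabbb => baab
  | bbababb => bbabb => bba
  | babbbb => babb => ba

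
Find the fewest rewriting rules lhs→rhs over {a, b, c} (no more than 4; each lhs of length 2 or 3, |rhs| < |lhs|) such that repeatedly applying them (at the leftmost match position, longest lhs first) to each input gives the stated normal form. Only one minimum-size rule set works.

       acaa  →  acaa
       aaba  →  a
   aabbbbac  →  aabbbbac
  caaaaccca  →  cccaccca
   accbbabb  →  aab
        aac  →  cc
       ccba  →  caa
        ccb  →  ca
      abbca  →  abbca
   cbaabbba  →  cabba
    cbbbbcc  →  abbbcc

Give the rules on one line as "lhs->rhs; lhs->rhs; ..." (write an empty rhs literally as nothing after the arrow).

  | acaa
  | aaba => a
  | aabbbbac
  | caaaaccca => cccaccca

aaa->cc; aac->cc; aba->; cb->a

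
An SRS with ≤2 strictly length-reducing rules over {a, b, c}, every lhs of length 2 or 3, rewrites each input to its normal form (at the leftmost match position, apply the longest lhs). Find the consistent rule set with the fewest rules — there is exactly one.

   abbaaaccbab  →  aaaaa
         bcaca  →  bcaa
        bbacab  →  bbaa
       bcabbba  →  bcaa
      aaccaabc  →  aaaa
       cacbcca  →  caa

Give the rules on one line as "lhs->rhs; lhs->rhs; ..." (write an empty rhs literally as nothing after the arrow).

ab->a; ac->a

  | abbaaaccbab => abaaaccbab => aaaaccbab => aaaacbab => aaaabab => aaaaab => aaaaa
  | bcaca => bcaa
  | bbacab => bbaab => bbaa
  | bcabbba => bcabba => bcaba => bcaa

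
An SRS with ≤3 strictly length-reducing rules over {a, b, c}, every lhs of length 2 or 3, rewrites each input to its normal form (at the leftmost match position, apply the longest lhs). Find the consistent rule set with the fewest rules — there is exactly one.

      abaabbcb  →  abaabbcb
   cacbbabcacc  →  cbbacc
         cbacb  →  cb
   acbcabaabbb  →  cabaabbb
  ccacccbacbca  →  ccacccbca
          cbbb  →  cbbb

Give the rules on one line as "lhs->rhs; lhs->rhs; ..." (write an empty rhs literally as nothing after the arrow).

  | abaabbcb
  | cacbbabcacc => cbabcacc => cbbacc
  | cbacb => cb
  | acbcabaabbb => cabaabbb

abc->b; acb->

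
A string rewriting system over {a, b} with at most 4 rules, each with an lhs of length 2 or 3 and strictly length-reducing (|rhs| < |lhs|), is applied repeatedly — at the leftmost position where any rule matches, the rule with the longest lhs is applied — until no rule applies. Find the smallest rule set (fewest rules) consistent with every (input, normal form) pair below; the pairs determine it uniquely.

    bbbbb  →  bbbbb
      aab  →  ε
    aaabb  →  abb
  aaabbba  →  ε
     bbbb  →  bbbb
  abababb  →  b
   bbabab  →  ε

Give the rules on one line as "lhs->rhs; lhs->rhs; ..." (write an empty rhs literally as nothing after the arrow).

aa->; aab->; ba->a; bab->

  | bbbbb
  | aab => ε
  | aaabb => abb
  | aaabbba => abbba => abba => aba => aa => ε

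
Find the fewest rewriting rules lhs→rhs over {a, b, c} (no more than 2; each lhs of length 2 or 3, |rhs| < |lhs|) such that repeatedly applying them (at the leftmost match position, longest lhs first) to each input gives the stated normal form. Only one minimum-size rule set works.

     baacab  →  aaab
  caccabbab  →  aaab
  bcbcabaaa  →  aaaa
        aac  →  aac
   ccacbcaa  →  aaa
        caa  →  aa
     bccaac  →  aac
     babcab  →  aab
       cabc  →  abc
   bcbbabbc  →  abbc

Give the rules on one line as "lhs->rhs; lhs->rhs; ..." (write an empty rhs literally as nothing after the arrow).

  | baacab => aacab => aaab
  | caccabbab => accabbab => acabbab => aabbab => aabab => aaab
  | bcbcabaaa => bcbabaaa => bcabaaa => babaaa => abaaa => aaaa
  | aac

ba->a; ca->a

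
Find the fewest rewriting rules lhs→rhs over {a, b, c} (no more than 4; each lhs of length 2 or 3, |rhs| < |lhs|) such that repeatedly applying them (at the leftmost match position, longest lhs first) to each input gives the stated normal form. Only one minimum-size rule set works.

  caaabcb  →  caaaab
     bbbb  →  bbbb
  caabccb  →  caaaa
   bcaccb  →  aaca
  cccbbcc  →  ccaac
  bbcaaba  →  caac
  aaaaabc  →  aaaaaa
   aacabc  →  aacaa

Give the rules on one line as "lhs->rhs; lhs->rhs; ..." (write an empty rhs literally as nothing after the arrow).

  | caaabcb => caaaab
  | bbbb
  | caabccb => caaacb => caaaa
  | bcaccb => aaccb => aaca

ba->c; bc->a; cb->a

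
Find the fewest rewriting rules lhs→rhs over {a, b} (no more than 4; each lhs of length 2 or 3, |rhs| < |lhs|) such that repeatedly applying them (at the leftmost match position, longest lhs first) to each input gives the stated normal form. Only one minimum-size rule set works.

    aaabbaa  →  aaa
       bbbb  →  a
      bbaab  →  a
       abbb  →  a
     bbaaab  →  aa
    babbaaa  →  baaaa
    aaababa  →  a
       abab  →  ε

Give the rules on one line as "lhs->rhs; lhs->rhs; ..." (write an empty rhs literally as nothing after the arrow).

  | aaabbaa => abaa => aaa
  | bbbb => abb => ab => a
  | bbaab => aaab => a
  | abbb => abb => ab => a

aab->; ab->a; bb->a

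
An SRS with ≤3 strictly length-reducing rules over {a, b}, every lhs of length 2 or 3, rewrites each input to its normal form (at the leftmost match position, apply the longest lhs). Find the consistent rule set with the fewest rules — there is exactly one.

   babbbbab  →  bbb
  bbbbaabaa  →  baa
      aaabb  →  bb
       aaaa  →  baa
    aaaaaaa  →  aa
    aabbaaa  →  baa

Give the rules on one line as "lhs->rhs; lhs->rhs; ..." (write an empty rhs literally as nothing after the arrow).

aaa->ba; bab->b; bba->

  | babbbbab => bbbbab => bbb
  | bbbbaabaa => bbabaa => baa
  | aaabb => babb => bb
  | aaaa => baa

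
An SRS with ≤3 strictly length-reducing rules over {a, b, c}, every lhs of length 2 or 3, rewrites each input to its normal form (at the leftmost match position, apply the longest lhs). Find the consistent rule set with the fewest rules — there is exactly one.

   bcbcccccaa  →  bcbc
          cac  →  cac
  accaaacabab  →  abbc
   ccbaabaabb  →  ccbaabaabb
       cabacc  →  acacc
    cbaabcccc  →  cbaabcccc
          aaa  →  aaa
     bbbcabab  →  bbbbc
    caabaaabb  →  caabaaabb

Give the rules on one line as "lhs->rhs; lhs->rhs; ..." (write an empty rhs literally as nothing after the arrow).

aac->bc; cab->ac; cca->

  | bcbcccccaa => bcbccca => bcbc
  | cac
  | accaaacabab => aaacabab => abcabab => abacab => abaac => abbc
  | ccbaabaabb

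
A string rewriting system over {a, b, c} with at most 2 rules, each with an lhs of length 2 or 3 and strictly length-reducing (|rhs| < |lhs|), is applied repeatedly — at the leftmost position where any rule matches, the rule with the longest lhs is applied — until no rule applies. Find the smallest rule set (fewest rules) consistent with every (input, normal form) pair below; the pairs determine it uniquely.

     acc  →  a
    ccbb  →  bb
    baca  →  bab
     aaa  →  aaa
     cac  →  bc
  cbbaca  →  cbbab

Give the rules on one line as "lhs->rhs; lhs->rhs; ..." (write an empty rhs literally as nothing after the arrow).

  | acc => a
  | ccbb => bb
  | baca => bab
  | aaa

ca->b; cc->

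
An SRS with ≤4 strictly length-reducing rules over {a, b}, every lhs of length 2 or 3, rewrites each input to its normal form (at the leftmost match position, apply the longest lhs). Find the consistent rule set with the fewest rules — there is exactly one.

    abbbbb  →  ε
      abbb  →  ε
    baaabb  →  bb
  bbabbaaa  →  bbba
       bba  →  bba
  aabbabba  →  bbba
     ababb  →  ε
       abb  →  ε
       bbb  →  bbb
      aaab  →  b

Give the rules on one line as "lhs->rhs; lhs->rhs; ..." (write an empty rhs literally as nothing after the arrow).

  | abbbbb => abbbb => abbb => abb => ab => ε
  | abbb => abb => ab => ε
  | baaabb => bbabb => bbab => bb
  | bbabbaaa => bbabaaa => bbaaa => bbba

aa->b; ab->; abb->ab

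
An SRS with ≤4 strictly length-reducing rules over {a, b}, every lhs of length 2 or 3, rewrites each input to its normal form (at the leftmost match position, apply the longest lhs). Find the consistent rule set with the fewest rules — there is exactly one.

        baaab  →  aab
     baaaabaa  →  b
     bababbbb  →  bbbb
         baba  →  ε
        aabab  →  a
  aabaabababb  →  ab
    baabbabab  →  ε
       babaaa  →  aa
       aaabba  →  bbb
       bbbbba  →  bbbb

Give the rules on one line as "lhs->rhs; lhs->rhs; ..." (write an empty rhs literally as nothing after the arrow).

  | baaab => aab
  | baaaabaa => aaabaa => bbbaa => bba => b
  | bababbbb => babbbb => bbbb
  | baba => ba => ε

aaa->bb; aba->ab; abb->; ba->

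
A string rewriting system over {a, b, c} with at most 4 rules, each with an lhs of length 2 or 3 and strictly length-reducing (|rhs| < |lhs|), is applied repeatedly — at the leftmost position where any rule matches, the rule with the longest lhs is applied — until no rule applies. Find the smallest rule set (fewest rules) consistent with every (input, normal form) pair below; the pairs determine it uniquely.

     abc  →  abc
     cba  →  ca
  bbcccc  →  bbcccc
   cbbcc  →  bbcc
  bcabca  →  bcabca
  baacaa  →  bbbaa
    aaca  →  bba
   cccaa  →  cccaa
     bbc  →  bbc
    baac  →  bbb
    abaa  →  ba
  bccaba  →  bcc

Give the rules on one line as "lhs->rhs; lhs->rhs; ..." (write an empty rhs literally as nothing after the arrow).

  | abc
  | cba => ca
  | bbcccc
  | cbbcc => bbcc

aac->bb; aba->b; cb->c; cbb->bb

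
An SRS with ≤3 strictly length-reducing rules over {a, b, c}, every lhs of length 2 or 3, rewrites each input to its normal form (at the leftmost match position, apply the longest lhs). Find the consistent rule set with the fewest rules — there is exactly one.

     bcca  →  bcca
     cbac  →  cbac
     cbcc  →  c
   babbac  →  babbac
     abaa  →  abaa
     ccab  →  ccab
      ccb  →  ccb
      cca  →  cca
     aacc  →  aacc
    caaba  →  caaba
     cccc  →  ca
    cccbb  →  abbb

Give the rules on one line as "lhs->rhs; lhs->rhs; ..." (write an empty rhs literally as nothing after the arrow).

abc->ca; cbc->; ccc->ab

  | bcca
  | cbac
  | cbcc => c
  | babbac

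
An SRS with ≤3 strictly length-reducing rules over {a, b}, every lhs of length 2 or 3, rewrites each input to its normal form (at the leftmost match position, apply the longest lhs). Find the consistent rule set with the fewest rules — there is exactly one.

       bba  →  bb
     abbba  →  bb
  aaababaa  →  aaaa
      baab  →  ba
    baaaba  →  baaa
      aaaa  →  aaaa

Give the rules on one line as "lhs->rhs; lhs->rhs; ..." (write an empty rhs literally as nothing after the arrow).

ab->; bba->bb

  | bba => bb
  | abbba => bba => bb
  | aaababaa => aaabaa => aaaa
  | baab => ba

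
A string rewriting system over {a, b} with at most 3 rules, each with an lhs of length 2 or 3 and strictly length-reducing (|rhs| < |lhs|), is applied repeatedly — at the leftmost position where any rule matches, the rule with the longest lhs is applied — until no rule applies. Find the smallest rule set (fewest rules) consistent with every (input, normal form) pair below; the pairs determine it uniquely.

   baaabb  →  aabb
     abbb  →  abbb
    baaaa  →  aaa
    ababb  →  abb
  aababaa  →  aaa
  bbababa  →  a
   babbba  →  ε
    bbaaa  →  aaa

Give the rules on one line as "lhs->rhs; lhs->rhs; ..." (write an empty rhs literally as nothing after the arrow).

  | baaabb => aabb
  | abbb
  | baaaa => aaa
  | ababb => abb

ba->; bba->a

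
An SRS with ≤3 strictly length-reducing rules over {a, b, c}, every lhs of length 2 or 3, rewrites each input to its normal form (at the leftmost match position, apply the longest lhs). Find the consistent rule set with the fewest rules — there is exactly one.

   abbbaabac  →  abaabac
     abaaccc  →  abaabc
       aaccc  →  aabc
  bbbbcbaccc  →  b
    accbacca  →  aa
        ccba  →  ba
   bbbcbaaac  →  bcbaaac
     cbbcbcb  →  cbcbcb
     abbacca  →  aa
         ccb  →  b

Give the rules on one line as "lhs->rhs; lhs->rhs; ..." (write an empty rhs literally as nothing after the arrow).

  | abbbaabac => abbaabac => abaabac
  | abaaccc => abaabc
  | aaccc => aabc
  | bbbbcbaccc => bbbcbaccc => bbcbaccc => bcbaccc => bcbabc => bcc => bb => b

bab->; bb->b; cc->b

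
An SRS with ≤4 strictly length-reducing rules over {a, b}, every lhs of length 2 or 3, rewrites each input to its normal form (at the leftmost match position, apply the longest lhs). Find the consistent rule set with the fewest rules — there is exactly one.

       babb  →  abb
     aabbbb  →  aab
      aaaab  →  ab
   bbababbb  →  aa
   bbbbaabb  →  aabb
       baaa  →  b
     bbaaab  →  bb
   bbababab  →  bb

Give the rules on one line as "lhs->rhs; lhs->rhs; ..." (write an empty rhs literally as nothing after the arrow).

  | babb => abb
  | aabbbb => aab
  | aaaab => bab => ab
  | bbababbb => bababbb => ababbb => aabbb => aa

aaa->b; ba->a; bbb->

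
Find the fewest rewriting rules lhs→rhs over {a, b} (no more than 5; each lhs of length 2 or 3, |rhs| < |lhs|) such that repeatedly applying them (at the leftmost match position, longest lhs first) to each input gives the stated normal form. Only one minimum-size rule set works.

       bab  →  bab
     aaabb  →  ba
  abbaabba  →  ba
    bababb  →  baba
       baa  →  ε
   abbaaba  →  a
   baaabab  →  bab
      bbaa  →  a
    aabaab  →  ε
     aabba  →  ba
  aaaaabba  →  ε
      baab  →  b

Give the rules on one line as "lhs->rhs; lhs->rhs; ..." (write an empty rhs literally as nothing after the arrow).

  | bab
  | aaabb => babb => ba
  | abbaabba => aabba => ba
  | bababb => baba

aa->b; aab->; bb->; bba->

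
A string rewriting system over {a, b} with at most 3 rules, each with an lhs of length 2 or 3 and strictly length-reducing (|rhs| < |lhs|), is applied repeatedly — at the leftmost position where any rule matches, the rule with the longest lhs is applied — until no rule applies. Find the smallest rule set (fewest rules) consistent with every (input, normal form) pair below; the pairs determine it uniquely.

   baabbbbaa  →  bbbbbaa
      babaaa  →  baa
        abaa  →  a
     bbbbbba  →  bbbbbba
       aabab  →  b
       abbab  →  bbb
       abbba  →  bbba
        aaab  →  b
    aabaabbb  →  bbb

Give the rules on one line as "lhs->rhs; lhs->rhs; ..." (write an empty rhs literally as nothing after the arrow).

ab->b; aba->

  | baabbbbaa => babbbbaa => bbbbbaa
  | babaaa => baa
  | abaa => a
  | bbbbbba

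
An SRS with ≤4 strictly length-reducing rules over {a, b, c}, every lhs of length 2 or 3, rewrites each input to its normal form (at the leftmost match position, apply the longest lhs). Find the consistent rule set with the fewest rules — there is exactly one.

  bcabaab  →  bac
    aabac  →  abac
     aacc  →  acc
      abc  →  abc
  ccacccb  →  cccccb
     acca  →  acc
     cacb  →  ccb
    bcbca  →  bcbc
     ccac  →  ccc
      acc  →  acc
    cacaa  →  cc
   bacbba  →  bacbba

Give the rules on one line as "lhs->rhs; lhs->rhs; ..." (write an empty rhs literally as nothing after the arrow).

  | bcabaab => bacaab => bacab => baac => bac
  | aabac => abac
  | aacc => acc
  | abc

aa->a; ca->c; cab->ac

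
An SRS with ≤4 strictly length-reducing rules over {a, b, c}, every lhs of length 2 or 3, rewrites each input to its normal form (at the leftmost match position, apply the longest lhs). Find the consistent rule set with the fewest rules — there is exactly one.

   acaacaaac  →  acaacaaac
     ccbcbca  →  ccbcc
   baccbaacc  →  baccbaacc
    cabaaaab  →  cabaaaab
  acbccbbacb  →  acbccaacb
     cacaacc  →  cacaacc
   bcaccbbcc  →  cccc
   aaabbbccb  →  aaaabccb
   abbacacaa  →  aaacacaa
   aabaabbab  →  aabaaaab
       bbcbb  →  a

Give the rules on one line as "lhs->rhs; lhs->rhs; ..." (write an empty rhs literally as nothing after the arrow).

  | acaacaaac
  | ccbcbca => ccbcc
  | baccbaacc
  | cabaaaab

bb->a; bbc->; bca->c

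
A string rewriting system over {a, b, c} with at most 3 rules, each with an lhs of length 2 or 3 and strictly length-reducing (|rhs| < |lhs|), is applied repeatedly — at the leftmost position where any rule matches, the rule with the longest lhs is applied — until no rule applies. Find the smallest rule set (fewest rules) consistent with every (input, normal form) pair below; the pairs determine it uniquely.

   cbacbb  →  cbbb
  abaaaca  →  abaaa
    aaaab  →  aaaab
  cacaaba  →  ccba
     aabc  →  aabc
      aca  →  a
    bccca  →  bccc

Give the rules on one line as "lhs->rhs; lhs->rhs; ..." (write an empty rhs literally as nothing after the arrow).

ac->; ca->c

  | cbacbb => cbbb
  | abaaaca => abaaa
  | aaaab
  | cacaaba => ccaaba => ccaba => ccba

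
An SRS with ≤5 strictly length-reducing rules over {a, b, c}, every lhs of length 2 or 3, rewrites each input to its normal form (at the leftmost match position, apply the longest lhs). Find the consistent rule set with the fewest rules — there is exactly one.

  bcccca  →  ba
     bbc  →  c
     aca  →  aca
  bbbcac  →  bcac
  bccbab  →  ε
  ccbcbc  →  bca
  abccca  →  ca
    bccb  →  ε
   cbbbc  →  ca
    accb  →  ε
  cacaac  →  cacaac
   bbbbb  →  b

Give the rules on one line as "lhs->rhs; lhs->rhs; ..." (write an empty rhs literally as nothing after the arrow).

ab->; bb->; cbc->ca; cc->

  | bcccca => bcca => ba
  | bbc => c
  | aca
  | bbbcac => bcac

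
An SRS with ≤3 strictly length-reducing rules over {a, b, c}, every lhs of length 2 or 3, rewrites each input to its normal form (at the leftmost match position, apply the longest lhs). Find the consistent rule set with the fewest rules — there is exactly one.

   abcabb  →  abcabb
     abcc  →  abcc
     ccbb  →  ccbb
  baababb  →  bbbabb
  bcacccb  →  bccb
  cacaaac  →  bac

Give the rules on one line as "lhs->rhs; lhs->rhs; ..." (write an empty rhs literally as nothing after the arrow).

  | abcabb
  | abcc
  | ccbb
  | baababb => bbbabb

aa->b; cac->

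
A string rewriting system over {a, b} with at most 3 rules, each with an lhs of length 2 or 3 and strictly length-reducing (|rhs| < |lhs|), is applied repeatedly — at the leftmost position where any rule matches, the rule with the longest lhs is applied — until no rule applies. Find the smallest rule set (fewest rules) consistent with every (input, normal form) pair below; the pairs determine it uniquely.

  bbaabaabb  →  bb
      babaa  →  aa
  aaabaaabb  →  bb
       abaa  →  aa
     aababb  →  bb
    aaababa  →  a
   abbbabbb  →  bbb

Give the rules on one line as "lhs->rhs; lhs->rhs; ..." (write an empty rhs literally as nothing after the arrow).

  | bbaabaabb => baabaabb => aabaabb => abaabb => baabb => aabb => abb => bb
  | babaa => abaa => baa => aa
  | aaabaaabb => aabaaabb => abaaabb => baaabb => aaabb => aabb => abb => bb
  | abaa => baa => aa

ab->b; ba->a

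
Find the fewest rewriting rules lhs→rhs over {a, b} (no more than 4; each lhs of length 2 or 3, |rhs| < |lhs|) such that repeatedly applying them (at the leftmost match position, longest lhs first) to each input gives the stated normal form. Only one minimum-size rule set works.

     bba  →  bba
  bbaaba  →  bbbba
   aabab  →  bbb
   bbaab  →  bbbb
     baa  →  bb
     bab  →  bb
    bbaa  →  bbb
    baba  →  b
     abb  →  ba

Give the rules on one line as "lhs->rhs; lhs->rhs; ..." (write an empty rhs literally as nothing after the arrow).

  | bba
  | bbaaba => bbbba
  | aabab => bbab => bbb
  | bbaab => bbbb

aa->b; ab->b; aba->; abb->ba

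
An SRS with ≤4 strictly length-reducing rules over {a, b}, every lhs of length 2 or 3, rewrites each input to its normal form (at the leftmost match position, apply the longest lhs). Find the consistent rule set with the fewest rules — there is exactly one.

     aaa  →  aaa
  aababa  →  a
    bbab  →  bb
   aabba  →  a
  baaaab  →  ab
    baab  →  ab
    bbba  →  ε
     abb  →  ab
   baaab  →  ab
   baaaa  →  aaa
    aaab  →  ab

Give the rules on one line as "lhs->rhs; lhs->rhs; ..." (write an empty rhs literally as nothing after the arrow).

  | aaa
  | aababa => ababa => aba => a
  | bbab => bb
  | aabba => abba => aba => a

aab->ab; abb->ab; ba->; bbb->b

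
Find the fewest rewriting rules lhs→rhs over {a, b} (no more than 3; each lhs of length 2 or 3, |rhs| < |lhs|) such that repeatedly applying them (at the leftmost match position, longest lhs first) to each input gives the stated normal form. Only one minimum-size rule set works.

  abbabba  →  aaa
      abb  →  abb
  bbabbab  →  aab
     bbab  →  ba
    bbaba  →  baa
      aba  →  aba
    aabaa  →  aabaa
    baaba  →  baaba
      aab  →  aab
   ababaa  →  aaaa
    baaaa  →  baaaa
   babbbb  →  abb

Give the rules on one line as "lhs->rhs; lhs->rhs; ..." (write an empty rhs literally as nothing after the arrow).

  | abbabba => ababa => aaa
  | abb
  | bbabbab => babab => aab
  | bbab => ba

bab->a; bbb->bb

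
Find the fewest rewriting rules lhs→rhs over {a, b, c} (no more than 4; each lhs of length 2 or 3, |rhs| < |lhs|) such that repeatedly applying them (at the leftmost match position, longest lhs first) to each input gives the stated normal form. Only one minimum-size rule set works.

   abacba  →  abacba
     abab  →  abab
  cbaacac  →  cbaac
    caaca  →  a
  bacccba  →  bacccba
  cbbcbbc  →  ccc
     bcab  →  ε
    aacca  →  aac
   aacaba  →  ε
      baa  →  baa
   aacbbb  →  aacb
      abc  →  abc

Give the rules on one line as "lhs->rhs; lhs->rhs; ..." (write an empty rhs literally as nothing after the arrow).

  | abacba
  | abab
  | cbaacac => cbaac
  | caaca => aca => a

aab->c; bb->; ca->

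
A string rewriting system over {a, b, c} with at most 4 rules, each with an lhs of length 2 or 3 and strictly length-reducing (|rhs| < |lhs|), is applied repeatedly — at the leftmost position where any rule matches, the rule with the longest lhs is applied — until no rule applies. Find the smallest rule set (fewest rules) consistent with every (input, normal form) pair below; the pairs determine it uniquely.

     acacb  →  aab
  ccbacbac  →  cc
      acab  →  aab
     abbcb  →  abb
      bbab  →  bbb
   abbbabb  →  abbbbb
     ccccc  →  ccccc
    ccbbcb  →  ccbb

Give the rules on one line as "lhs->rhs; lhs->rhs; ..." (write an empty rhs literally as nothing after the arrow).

ac->a; ba->b; bc->

  | acacb => aacb => aab
  | ccbacbac => ccbcbac => ccbac => ccbc => cc
  | acab => aab
  | abbcb => abb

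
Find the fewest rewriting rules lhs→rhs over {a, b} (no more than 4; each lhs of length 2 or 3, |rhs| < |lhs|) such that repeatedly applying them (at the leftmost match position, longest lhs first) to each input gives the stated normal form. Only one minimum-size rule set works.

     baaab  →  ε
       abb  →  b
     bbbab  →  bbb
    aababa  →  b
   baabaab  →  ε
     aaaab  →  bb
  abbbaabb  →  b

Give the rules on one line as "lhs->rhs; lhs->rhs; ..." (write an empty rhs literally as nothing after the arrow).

aa->b; ab->; ba->a; bba->b

  | baaab => aaab => bab => ab => ε
  | abb => b
  | bbbab => bbb
  | aababa => bbaba => bba => b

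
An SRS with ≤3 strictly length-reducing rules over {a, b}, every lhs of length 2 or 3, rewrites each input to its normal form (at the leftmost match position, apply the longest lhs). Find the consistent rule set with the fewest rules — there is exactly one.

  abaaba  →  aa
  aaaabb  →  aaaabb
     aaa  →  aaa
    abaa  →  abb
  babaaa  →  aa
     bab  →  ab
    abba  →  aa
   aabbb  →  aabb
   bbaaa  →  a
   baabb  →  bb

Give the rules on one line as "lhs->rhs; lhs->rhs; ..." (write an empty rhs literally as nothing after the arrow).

  | abaaba => abbba => abba => aba => aa
  | aaaabb
  | aaa
  | abaa => abb

ba->a; baa->bb; bbb->bb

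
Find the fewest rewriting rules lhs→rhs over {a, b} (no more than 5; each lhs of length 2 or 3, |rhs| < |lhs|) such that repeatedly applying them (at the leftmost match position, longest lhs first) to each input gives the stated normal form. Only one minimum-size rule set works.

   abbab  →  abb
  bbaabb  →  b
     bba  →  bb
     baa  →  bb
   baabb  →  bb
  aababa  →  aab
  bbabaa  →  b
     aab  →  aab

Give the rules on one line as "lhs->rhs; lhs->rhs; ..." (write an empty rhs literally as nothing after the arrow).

  | abbab => abb
  | bbaabb => bbbbb => bbb => b
  | bba => bb
  | baa => bb

ba->b; baa->bb; bab->b; bbb->b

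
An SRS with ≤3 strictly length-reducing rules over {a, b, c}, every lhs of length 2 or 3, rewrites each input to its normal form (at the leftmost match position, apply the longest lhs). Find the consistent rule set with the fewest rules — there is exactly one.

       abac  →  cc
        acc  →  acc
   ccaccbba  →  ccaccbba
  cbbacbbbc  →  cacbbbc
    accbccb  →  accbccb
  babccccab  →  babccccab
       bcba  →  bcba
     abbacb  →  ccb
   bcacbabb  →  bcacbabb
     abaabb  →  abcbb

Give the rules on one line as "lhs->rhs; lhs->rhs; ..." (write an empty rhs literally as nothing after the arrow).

  | abac => aac => cc
  | acc
  | ccaccbba
  | cbbacbbbc => cbacbbbc => cacbbbc

aa->c; bac->ac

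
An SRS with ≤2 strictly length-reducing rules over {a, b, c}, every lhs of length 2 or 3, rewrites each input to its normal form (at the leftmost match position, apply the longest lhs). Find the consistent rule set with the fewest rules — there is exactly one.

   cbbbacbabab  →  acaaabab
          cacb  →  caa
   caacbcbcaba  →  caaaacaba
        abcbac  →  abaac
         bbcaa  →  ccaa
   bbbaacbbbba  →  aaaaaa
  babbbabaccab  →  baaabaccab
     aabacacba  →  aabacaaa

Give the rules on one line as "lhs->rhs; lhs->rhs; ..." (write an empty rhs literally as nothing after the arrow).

  | cbbbacbabab => abbacbabab => acacbabab => acaaabab
  | cacb => caa
  | caacbcbcaba => caaacbcaba => caaaacaba
  | abcbac => abaac

bb->c; cb->a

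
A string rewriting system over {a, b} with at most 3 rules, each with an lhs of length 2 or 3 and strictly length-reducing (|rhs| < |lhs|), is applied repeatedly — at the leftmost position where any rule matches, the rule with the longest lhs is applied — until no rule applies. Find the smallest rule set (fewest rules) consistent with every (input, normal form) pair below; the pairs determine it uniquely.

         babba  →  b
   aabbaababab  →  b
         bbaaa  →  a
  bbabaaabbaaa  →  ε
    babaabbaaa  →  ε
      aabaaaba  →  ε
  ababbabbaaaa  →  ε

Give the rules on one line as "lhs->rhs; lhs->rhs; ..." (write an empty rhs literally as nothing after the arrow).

aa->; ba->

  | babba => bba => b
  | aabbaababab => bbaababab => bababab => babab => bab => b
  | bbaaa => baa => a
  | bbabaaabbaaa => bbaaabbaaa => baabbaaa => abbaaa => abaa => aa => ε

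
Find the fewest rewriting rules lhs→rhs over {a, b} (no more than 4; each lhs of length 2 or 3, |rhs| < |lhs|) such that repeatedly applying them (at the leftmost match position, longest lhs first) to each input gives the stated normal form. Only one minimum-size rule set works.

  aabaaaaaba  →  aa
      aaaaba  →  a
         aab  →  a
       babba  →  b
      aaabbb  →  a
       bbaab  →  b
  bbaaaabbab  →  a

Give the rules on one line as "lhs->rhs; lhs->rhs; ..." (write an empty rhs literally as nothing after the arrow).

  | aabaaaaaba => aaaaaaba => abaaaba => aaaba => abba => aa
  | aaaaba => ababa => aba => a
  | aab => a
  | babba => bba => b

aaa->ab; ab->; abb->a; ba->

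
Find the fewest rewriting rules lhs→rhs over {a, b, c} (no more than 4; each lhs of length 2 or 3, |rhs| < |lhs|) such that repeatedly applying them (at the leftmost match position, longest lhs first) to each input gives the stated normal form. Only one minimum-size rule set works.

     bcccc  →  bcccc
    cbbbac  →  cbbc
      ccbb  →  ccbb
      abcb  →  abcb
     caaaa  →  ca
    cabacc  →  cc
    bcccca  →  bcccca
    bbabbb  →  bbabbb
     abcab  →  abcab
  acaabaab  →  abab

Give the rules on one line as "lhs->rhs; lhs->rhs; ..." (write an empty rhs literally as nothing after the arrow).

aa->a; ac->; bac->c

  | bcccc
  | cbbbac => cbbc
  | ccbb
  | abcb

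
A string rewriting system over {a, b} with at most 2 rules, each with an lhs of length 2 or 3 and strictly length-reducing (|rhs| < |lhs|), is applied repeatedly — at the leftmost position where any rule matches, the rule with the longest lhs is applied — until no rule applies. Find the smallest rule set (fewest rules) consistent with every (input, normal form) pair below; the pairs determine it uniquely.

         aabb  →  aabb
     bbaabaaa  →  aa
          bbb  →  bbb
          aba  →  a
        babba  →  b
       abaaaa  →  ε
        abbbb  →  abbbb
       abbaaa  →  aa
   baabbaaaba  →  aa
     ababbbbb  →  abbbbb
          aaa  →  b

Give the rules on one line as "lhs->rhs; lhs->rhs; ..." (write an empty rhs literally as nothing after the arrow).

aaa->b; ba->

  | aabb
  | bbaabaaa => babaaa => baaa => aa
  | bbb
  | aba => a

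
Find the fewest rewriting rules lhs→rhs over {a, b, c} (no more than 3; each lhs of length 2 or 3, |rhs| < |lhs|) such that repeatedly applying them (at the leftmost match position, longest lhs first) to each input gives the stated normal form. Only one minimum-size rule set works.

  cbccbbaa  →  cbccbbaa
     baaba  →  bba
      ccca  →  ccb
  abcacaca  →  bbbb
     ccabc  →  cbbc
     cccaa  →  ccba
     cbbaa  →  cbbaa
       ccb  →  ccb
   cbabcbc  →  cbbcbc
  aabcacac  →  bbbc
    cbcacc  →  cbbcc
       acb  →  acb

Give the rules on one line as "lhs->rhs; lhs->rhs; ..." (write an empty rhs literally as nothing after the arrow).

  | cbccbbaa
  | baaba => baba => bba
  | ccca => ccb
  | abcacaca => bcacaca => bbcaca => bbbca => bbbb

ab->b; ca->b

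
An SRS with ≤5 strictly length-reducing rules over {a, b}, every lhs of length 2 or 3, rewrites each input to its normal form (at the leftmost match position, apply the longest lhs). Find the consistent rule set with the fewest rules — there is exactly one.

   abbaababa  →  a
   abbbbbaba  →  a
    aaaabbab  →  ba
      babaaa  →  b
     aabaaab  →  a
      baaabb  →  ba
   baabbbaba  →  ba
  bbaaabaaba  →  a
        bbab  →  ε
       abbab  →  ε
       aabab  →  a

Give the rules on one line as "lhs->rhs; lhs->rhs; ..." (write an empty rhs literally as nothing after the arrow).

aa->; aab->; ab->a; bba->aa

  | abbaababa => abaababa => aaababa => ababa => aaba => a
  | abbbbbaba => abbbbaba => abbbaba => abbaba => ababa => aaba => a
  | aaaabbab => aabbab => bab => ba
  | babaaa => baaaa => baa => b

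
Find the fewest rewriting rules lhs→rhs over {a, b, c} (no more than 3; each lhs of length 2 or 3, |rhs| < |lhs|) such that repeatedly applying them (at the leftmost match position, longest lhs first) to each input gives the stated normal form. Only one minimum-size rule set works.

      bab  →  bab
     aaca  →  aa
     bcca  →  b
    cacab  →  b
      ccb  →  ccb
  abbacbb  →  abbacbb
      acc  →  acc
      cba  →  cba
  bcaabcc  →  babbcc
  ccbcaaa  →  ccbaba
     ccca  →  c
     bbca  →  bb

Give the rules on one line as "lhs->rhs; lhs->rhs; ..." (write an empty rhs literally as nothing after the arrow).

ca->; caa->ab; cca->

  | bab
  | aaca => aa
  | bcca => b
  | cacab => cab => b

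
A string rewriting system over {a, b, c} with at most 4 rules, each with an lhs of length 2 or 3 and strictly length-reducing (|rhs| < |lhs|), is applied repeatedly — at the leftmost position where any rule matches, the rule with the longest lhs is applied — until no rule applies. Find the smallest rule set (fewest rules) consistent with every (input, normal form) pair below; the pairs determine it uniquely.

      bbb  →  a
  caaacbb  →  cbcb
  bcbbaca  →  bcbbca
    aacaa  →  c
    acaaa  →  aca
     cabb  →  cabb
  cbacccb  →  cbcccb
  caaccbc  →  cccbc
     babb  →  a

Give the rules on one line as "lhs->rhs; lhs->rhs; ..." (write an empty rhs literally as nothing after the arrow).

  | bbb => a
  | caaacbb => cacbb => cbcb
  | bcbbaca => bcbbca
  | aacaa => caa => c

aa->; acb->bc; ba->b; bbb->a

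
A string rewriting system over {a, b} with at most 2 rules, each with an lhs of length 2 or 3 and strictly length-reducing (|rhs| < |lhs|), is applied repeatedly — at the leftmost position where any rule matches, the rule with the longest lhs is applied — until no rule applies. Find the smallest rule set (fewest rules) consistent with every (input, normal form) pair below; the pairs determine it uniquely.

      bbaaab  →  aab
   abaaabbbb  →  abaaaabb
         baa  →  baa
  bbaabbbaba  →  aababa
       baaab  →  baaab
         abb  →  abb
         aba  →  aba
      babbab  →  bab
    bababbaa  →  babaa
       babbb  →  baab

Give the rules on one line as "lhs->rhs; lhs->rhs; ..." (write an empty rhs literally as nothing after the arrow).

bba->; bbb->ab

  | bbaaab => aab
  | abaaabbbb => abaaaabb
  | baa
  | bbaabbbaba => abbbaba => aababa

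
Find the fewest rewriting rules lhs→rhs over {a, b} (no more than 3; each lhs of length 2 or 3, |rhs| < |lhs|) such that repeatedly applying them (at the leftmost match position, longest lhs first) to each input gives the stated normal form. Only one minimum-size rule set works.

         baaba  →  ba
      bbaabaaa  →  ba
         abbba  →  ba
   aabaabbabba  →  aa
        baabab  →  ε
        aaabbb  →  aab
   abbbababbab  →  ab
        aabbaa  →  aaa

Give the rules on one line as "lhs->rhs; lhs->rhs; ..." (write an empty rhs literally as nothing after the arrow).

  | baaba => ba
  | bbaabaaa => bbaaa => ba
  | abbba => ba
  | aabaabbabba => aabbabba => aabba => aa

abb->; baa->; bab->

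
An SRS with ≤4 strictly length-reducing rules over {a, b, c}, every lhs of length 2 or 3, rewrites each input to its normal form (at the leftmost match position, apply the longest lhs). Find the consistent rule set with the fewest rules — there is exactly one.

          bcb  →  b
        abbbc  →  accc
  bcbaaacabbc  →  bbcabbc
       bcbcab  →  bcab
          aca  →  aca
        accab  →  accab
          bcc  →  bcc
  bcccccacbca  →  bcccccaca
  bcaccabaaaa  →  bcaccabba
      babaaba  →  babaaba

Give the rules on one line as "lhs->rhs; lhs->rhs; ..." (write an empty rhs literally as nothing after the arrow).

aaa->b; bbb->cc; cb->

  | bcb => b
  | abbbc => accc
  | bcbaaacabbc => baaacabbc => bbcabbc
  | bcbcab => bcab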